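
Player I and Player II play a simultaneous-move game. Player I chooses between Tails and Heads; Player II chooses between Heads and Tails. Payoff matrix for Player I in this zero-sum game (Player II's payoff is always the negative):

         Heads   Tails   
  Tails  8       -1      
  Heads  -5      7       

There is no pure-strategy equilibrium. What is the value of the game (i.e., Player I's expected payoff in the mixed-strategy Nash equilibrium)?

v = 17/7

In a mixed equilibrium Player I is indifferent between Tails and Heads; this condition fixes q.
  Player I's payoff from Tails: q·8 + (1−q)·(-1) = 9q - 1
  Player I's payoff from Heads: q·(-5) + (1−q)·7 = -12q + 7
  9q - 1 = -12q + 7  ⇒  21q = 8  ⇒  q = 8/21.
The value is Player I's expected payoff against this mix (using Tails): (8/21)·8 + (13/21)·(-1) = 17/7.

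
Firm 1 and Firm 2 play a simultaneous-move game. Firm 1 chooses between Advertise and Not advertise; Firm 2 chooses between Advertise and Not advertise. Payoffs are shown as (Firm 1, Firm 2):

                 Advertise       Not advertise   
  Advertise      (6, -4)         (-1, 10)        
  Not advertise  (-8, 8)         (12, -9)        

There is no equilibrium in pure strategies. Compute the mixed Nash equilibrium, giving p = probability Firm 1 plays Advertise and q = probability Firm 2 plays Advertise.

Firm 2's indifference between Advertise and Not advertise determines Firm 1's mixing probability p:
  Firm 2's payoff from Advertise: p·(-4) + (1−p)·8 = -12p + 8
  Firm 2's payoff from Not advertise: p·10 + (1−p)·(-9) = 19p - 9
  -12p + 8 = 19p - 9  ⇒  -31p = -17  ⇒  p = 17/31.
In a mixed equilibrium Firm 1 is indifferent between Advertise and Not advertise; this condition fixes q.
  Firm 1's expected payoff from Advertise: q·6 + (1−q)·(-1) = 7q - 1
  Firm 1's expected payoff from Not advertise: q·(-8) + (1−q)·12 = -20q + 12
  7q - 1 = -20q + 12  ⇒  27q = 13  ⇒  q = 13/27.

p = 17/31, q = 13/27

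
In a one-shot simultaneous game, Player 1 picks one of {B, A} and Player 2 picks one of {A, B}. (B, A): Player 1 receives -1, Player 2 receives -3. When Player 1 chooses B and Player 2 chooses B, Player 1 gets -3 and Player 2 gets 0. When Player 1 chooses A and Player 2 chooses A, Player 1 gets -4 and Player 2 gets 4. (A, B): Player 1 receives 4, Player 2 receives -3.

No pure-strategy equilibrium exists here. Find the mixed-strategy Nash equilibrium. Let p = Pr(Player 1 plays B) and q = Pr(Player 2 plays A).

Player 2's indifference between A and B determines Player 1's mixing probability p:
  Player 2's expected payoff from A: p·(-3) + (1−p)·4 = -7p + 4
  Player 2's expected payoff from B: p·0 + (1−p)·(-3) = 3p - 3
  -7p + 4 = 3p - 3  ⇒  -10p = -7  ⇒  p = 7/10.
In a mixed equilibrium Player 1 is indifferent between B and A; this condition fixes q.
  Player 1's payoff from B: q·(-1) + (1−q)·(-3) = 2q - 3
  Player 1's payoff from A: q·(-4) + (1−q)·4 = -8q + 4
  2q - 3 = -8q + 4  ⇒  10q = 7  ⇒  q = 7/10.

p = 7/10, q = 7/10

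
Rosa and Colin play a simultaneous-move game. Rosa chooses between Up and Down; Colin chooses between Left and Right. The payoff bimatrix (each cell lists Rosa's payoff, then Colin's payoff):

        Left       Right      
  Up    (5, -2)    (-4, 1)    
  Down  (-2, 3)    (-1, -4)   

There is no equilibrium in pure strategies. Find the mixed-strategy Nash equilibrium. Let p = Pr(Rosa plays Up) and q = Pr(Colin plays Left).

p = 7/10, q = 3/10

In a mixed equilibrium Colin is indifferent between Left and Right; this condition fixes p.
  Colin's payoff from Left: p·(-2) + (1−p)·3 = -5p + 3
  Colin's payoff from Right: p·1 + (1−p)·(-4) = 5p - 4
  -5p + 3 = 5p - 4  ⇒  -10p = -7  ⇒  p = 7/10.
Set Rosa's expected payoff from Up equal to that from Down:
  Rosa's payoff to Up: q·5 + (1−q)·(-4) = 9q - 4
  Rosa's payoff to Down: q·(-2) + (1−q)·(-1) = -q - 1
  9q - 4 = -q - 1  ⇒  10q = 3  ⇒  q = 3/10.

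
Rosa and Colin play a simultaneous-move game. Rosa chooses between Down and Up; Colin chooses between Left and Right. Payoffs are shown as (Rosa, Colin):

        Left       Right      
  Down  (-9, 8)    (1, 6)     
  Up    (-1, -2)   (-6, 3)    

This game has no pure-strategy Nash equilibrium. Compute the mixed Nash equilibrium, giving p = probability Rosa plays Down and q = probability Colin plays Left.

p = 5/7, q = 7/15

Rosa's mix must leave Colin indifferent between Left and Right.
  Colin's payoff from Left: p·8 + (1−p)·(-2) = 10p - 2
  Colin's payoff from Right: p·6 + (1−p)·3 = 3p + 3
  10p - 2 = 3p + 3  ⇒  7p = 5  ⇒  p = 5/7.
For Rosa to be willing to mix, Rosa must be indifferent between Down and Up, which pins down Colin's mix.
  Rosa's payoff from Down: q·(-9) + (1−q)·1 = -10q + 1
  Rosa's payoff from Up: q·(-1) + (1−q)·(-6) = 5q - 6
  -10q + 1 = 5q - 6  ⇒  -15q = -7  ⇒  q = 7/15.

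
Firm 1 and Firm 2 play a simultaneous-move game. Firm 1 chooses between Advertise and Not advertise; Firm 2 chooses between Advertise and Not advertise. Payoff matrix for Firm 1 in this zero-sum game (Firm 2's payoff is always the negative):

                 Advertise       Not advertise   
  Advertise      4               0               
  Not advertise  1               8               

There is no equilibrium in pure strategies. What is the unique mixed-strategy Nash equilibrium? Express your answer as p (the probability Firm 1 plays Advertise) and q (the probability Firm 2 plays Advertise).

Firm 1's mix must leave Firm 2 indifferent between Advertise and Not advertise.
  Firm 2's payoff from Advertise: p·(-4) + (1−p)·(-1) = -3p - 1
  Firm 2's payoff from Not advertise: p·0 + (1−p)·(-8) = 8p - 8
  -3p - 1 = 8p - 8  ⇒  -11p = -7  ⇒  p = 7/11.
Firm 2's mix must leave Firm 1 indifferent between Advertise and Not advertise.
  Firm 1's expected payoff from Advertise: q·4 + (1−q)·0 = 4q
  Firm 1's expected payoff from Not advertise: q·1 + (1−q)·8 = -7q + 8
  4q = -7q + 8  ⇒  11q = 8  ⇒  q = 8/11.

p = 7/11, q = 8/11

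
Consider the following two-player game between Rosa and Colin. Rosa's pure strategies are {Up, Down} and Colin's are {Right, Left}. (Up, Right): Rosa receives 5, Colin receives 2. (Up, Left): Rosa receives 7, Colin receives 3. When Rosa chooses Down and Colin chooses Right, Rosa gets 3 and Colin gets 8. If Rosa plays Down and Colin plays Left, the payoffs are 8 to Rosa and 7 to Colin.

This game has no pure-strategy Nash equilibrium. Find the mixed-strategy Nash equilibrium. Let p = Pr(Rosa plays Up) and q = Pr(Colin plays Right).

For Colin to be willing to mix, Colin must be indifferent between Right and Left, which pins down Rosa's mix.
  Colin's payoff to Right: p·2 + (1−p)·8 = -6p + 8
  Colin's payoff to Left: p·3 + (1−p)·7 = -4p + 7
  -6p + 8 = -4p + 7  ⇒  -2p = -1  ⇒  p = 1/2.
Set Rosa's expected payoff from Up equal to that from Down:
  Rosa's payoff from Up: q·5 + (1−q)·7 = -2q + 7
  Rosa's payoff from Down: q·3 + (1−q)·8 = -5q + 8
  -2q + 7 = -5q + 8  ⇒  3q = 1  ⇒  q = 1/3.

p = 1/2, q = 1/3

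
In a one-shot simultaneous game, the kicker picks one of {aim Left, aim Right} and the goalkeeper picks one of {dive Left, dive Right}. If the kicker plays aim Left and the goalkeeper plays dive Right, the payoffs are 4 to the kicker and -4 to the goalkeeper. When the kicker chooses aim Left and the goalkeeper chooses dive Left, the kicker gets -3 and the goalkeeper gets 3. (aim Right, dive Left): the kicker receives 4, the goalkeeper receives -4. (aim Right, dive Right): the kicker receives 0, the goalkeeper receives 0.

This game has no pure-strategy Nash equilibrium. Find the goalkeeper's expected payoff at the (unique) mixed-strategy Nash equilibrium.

-16/11

In a mixed equilibrium the goalkeeper is indifferent between dive Left and dive Right; this condition fixes p.
  the goalkeeper's expected payoff from dive Left: p·3 + (1−p)·(-4) = 7p - 4
  the goalkeeper's expected payoff from dive Right: p·(-4) + (1−p)·0 = -4p
  7p - 4 = -4p  ⇒  11p = 4  ⇒  p = 4/11.
At equilibrium the goalkeeper is indifferent across columns, so the goalkeeper's payoff equals the payoff from dive Left: (4/11)·3 + (7/11)·(-4) = -16/11.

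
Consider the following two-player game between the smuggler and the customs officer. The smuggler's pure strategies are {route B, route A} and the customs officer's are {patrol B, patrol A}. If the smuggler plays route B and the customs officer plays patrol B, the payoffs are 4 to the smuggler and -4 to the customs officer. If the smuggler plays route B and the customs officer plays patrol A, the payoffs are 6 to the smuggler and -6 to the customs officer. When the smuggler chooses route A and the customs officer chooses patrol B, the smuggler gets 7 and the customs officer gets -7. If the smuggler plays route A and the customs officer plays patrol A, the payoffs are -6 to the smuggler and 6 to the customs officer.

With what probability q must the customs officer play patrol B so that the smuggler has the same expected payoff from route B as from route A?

q = 4/5

For the smuggler to be willing to mix, the smuggler must be indifferent between route B and route A, which pins down the customs officer's mix.
  the smuggler's expected payoff from route B: q·4 + (1−q)·6 = -2q + 6
  the smuggler's expected payoff from route A: q·7 + (1−q)·(-6) = 13q - 6
  -2q + 6 = 13q - 6  ⇒  -15q = -12  ⇒  q = 4/5.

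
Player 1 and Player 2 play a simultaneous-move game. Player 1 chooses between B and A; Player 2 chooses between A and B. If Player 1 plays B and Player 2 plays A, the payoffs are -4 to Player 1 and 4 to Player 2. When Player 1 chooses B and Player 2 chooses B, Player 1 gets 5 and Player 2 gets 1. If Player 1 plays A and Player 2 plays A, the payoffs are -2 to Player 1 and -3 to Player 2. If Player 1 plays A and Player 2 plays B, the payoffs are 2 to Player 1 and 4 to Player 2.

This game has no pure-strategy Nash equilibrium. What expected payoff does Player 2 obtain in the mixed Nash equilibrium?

Player 2's indifference between A and B determines Player 1's mixing probability p:
  Player 2's expected payoff from A: p·4 + (1−p)·(-3) = 7p - 3
  Player 2's expected payoff from B: p·1 + (1−p)·4 = -3p + 4
  7p - 3 = -3p + 4  ⇒  10p = 7  ⇒  p = 7/10.
At equilibrium Player 2 is indifferent across columns, so Player 2's payoff equals the payoff from A: (7/10)·4 + (3/10)·(-3) = 19/10.

19/10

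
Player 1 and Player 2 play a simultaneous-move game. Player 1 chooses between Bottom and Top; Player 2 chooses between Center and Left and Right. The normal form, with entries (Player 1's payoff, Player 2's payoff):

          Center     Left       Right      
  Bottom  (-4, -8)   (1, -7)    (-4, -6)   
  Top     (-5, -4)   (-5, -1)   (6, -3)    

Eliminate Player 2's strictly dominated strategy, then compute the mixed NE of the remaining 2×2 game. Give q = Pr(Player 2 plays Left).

q = 5/8

Player 2's strategy Center is strictly dominated by Left: -7 > -8 and -1 > -4. Eliminate Center.
Player 1's indifference between Bottom and Top determines Player 2's mixing probability q:
  Player 1's payoff to Bottom: q·1 + (1−q)·(-4) = 5q - 4
  Player 1's payoff to Top: q·(-5) + (1−q)·6 = -11q + 6
  5q - 4 = -11q + 6  ⇒  16q = 10  ⇒  q = 5/8.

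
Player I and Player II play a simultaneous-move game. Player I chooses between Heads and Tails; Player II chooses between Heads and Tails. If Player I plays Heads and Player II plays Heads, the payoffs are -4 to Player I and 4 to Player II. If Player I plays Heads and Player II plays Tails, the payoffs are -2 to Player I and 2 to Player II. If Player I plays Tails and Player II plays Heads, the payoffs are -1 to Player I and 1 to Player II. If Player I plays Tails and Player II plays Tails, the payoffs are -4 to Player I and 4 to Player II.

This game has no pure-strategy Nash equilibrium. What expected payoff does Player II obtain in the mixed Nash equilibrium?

14/5

Set Player II's expected payoff from Heads equal to that from Tails:
  Player II's expected payoff from Heads: p·4 + (1−p)·1 = 3p + 1
  Player II's expected payoff from Tails: p·2 + (1−p)·4 = -2p + 4
  3p + 1 = -2p + 4  ⇒  5p = 3  ⇒  p = 3/5.
At equilibrium Player II is indifferent across columns, so Player II's payoff equals the payoff from Heads: (3/5)·4 + (2/5)·1 = 14/5.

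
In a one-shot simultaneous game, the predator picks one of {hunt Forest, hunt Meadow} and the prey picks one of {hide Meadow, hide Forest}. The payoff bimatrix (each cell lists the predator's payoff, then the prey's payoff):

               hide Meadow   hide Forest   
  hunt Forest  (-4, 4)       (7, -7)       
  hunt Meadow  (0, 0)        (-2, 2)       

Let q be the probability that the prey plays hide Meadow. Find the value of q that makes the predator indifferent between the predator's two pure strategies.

q = 9/13

The prey's mix must leave the predator indifferent between hunt Forest and hunt Meadow.
  the predator's payoff from hunt Forest: q·(-4) + (1−q)·7 = -11q + 7
  the predator's payoff from hunt Meadow: q·0 + (1−q)·(-2) = 2q - 2
  -11q + 7 = 2q - 2  ⇒  -13q = -9  ⇒  q = 9/13.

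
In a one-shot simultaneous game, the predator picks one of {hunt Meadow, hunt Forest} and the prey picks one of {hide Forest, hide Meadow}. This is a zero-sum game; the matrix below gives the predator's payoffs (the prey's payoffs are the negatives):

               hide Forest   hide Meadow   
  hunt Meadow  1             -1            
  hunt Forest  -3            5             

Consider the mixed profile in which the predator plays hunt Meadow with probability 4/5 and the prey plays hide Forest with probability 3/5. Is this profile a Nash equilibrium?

Yes

Check the prey's indifference given the predator's mix p = 4/5:
  payoff from hide Forest = -1/5; payoff from hide Meadow = -1/5 — equal.
Check the predator's indifference given the prey's mix q = 3/5:
  payoff from hunt Meadow = 1/5; payoff from hunt Forest = 1/5 — equal.
Both players are indifferent, so neither can profitably deviate.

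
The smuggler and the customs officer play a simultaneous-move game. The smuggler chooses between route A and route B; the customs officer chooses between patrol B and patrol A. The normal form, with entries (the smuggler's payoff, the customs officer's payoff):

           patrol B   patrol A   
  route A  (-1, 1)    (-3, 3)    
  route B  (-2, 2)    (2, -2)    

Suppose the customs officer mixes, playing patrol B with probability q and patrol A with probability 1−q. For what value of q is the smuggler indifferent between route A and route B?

q = 5/6

For the smuggler to be willing to mix, the smuggler must be indifferent between route A and route B, which pins down the customs officer's mix.
  the smuggler's payoff from route A: q·(-1) + (1−q)·(-3) = 2q - 3
  the smuggler's payoff from route B: q·(-2) + (1−q)·2 = -4q + 2
  2q - 3 = -4q + 2  ⇒  6q = 5  ⇒  q = 5/6.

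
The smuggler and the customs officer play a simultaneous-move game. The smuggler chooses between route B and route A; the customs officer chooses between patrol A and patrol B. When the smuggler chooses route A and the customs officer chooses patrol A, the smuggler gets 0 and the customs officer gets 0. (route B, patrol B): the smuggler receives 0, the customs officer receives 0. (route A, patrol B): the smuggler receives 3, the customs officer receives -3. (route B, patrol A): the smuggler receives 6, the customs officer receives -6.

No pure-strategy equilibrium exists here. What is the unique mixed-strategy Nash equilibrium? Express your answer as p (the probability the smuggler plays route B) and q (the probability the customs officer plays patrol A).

p = 1/3, q = 1/3

In a mixed equilibrium the customs officer is indifferent between patrol A and patrol B; this condition fixes p.
  the customs officer's payoff to patrol A: p·(-6) + (1−p)·0 = -6p
  the customs officer's payoff to patrol B: p·0 + (1−p)·(-3) = 3p - 3
  -6p = 3p - 3  ⇒  -9p = -3  ⇒  p = 1/3.
Set the smuggler's expected payoff from route B equal to that from route A:
  the smuggler's payoff to route B: q·6 + (1−q)·0 = 6q
  the smuggler's payoff to route A: q·0 + (1−q)·3 = -3q + 3
  6q = -3q + 3  ⇒  9q = 3  ⇒  q = 1/3.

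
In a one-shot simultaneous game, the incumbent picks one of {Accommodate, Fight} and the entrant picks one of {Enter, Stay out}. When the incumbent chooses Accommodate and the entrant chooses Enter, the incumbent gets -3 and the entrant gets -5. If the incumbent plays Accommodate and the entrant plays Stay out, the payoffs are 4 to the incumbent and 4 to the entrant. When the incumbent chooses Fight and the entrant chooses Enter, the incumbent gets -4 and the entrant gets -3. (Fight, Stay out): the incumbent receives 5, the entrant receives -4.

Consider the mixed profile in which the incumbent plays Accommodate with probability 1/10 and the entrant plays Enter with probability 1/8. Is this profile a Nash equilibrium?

No

Given the entrant's mix q = 1/8, the incumbent's payoff from Accommodate is 25/8 but from Fight is 31/8. The incumbent strictly prefers Fight, so the incumbent would not mix.
So the proposed profile is not a Nash equilibrium.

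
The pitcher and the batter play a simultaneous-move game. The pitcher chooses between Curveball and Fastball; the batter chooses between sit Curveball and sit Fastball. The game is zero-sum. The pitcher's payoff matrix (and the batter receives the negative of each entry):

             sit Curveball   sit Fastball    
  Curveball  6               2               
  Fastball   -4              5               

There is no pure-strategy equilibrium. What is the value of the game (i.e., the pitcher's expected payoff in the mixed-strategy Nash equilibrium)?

The pitcher's indifference between Curveball and Fastball determines the batter's mixing probability q:
  the pitcher's payoff from Curveball: q·6 + (1−q)·2 = 4q + 2
  the pitcher's payoff from Fastball: q·(-4) + (1−q)·5 = -9q + 5
  4q + 2 = -9q + 5  ⇒  13q = 3  ⇒  q = 3/13.
The value is the pitcher's expected payoff against this mix (using Curveball): (3/13)·6 + (10/13)·2 = 38/13.

v = 38/13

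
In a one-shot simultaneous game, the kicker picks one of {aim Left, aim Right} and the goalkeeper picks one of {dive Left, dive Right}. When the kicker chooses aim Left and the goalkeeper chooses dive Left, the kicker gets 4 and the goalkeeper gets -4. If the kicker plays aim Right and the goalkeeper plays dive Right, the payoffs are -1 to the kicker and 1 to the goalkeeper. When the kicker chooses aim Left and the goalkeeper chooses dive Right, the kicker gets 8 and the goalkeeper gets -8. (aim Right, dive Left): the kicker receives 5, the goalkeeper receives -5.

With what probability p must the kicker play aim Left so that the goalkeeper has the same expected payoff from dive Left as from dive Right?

p = 3/5

In a mixed equilibrium the goalkeeper is indifferent between dive Left and dive Right; this condition fixes p.
  the goalkeeper's expected payoff from dive Left: p·(-4) + (1−p)·(-5) = p - 5
  the goalkeeper's expected payoff from dive Right: p·(-8) + (1−p)·1 = -9p + 1
  p - 5 = -9p + 1  ⇒  10p = 6  ⇒  p = 3/5.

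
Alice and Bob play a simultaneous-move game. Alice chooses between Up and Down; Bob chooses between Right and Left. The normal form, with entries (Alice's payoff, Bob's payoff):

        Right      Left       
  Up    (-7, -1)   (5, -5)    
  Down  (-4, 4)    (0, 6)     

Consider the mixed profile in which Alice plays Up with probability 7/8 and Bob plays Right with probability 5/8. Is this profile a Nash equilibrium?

No

Given Alice's mix p = 7/8, Bob's payoff from Right is -3/8 but from Left is -29/8. Bob strictly prefers Right, so Bob would not mix.
So the proposed profile is not a Nash equilibrium.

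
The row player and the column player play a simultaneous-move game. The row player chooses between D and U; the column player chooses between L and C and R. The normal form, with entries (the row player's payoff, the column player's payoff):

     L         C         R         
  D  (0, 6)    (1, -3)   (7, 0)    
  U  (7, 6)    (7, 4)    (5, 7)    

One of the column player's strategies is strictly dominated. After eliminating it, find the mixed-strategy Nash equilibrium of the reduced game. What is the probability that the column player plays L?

q = 2/9

The column player's strategy C is strictly dominated by R: 0 > -3 and 7 > 4. Eliminate C.
In a mixed equilibrium the row player is indifferent between D and U; this condition fixes q.
  the row player's expected payoff from D: q·0 + (1−q)·7 = -7q + 7
  the row player's expected payoff from U: q·7 + (1−q)·5 = 2q + 5
  -7q + 7 = 2q + 5  ⇒  -9q = -2  ⇒  q = 2/9.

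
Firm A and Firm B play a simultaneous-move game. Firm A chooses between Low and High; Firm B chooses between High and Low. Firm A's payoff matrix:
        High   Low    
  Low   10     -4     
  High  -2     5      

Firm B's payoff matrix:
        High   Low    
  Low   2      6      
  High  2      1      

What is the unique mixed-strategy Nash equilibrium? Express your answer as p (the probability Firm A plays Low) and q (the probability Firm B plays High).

Firm B's indifference between High and Low determines Firm A's mixing probability p:
  Firm B's payoff from High: p·2 + (1−p)·2 = 2
  Firm B's payoff from Low: p·6 + (1−p)·1 = 5p + 1
  2 = 5p + 1  ⇒  -5p = -1  ⇒  p = 1/5.
Firm A's indifference between Low and High determines Firm B's mixing probability q:
  Firm A's payoff from Low: q·10 + (1−q)·(-4) = 14q - 4
  Firm A's payoff from High: q·(-2) + (1−q)·5 = -7q + 5
  14q - 4 = -7q + 5  ⇒  21q = 9  ⇒  q = 3/7.

p = 1/5, q = 3/7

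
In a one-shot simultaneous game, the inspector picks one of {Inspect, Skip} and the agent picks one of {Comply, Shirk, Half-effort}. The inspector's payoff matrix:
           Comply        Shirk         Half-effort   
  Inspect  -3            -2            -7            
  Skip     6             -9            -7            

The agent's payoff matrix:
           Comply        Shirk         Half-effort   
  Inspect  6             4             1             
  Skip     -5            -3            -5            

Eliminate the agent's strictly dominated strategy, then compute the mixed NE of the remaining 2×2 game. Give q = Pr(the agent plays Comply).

q = 7/16

The agent's strategy Half-effort is strictly dominated by Shirk: 4 > 1 and -3 > -5. Eliminate Half-effort.
In a mixed equilibrium the inspector is indifferent between Inspect and Skip; this condition fixes q.
  the inspector's payoff to Inspect: q·(-3) + (1−q)·(-2) = -q - 2
  the inspector's payoff to Skip: q·6 + (1−q)·(-9) = 15q - 9
  -q - 2 = 15q - 9  ⇒  -16q = -7  ⇒  q = 7/16.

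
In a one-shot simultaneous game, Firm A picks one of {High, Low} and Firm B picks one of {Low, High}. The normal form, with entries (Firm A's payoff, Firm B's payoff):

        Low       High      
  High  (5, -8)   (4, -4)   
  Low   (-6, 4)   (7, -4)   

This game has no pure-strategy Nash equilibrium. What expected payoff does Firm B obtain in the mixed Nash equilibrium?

Firm A's mix must leave Firm B indifferent between Low and High.
  Firm B's expected payoff from Low: p·(-8) + (1−p)·4 = -12p + 4
  Firm B's expected payoff from High: p·(-4) + (1−p)·(-4) = -4
  -12p + 4 = -4  ⇒  -12p = -8  ⇒  p = 2/3.
At equilibrium Firm B is indifferent across columns, so Firm B's payoff equals the payoff from Low: (2/3)·(-8) + (1/3)·4 = -4.

-4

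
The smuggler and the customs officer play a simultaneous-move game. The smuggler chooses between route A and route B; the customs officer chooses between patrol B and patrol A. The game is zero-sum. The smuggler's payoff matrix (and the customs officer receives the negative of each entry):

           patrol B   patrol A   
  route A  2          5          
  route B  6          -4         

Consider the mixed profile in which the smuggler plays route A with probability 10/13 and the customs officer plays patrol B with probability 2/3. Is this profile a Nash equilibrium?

Given the customs officer's mix q = 2/3, the smuggler's payoff from route A is 3 but from route B is 8/3. The smuggler strictly prefers route A, so the smuggler would not mix.
So the proposed profile is not a Nash equilibrium.

No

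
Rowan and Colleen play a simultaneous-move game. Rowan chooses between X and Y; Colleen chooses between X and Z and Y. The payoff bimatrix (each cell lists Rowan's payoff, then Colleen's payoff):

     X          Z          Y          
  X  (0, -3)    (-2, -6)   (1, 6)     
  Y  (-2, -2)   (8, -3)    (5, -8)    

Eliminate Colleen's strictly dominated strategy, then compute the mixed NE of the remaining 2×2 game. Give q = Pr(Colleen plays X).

q = 2/3

Colleen's strategy Z is strictly dominated by X: -3 > -6 and -2 > -3. Eliminate Z.
For Rowan to be willing to mix, Rowan must be indifferent between X and Y, which pins down Colleen's mix.
  Rowan's expected payoff from X: q·0 + (1−q)·1 = -q + 1
  Rowan's expected payoff from Y: q·(-2) + (1−q)·5 = -7q + 5
  -q + 1 = -7q + 5  ⇒  6q = 4  ⇒  q = 2/3.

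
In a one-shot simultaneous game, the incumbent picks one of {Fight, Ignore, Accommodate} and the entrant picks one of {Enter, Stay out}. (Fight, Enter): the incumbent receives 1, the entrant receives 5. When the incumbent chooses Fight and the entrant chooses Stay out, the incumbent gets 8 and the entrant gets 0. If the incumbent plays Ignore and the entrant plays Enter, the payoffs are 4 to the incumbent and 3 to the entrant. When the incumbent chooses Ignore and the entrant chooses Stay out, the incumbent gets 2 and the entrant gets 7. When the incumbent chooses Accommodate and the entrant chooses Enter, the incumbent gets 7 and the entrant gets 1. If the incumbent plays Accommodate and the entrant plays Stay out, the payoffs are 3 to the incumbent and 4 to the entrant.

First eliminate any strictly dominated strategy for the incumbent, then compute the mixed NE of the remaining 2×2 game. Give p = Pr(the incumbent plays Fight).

The incumbent's strategy Ignore is strictly dominated by Accommodate: 7 > 4 and 3 > 2. Eliminate Ignore.
In a mixed equilibrium the entrant is indifferent between Enter and Stay out; this condition fixes p.
  the entrant's expected payoff from Enter: p·5 + (1−p)·1 = 4p + 1
  the entrant's expected payoff from Stay out: p·0 + (1−p)·4 = -4p + 4
  4p + 1 = -4p + 4  ⇒  8p = 3  ⇒  p = 3/8.

p = 3/8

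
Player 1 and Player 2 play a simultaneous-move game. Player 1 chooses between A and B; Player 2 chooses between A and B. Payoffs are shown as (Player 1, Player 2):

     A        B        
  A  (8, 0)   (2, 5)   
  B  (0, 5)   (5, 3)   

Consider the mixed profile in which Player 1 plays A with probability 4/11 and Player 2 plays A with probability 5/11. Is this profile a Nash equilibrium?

Given Player 1's mix p = 4/11, Player 2's payoff from A is 35/11 but from B is 41/11. Player 2 strictly prefers B, so Player 2 would not mix.
So the proposed profile is not a Nash equilibrium.

No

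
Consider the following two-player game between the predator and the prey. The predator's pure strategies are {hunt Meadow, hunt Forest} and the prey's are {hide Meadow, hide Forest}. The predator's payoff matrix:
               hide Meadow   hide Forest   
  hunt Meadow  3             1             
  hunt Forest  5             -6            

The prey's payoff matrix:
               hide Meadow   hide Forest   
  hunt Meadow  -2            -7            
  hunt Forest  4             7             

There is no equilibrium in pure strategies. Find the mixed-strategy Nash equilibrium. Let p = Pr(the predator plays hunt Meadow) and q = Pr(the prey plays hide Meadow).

p = 3/8, q = 7/9

The predator's mix must leave the prey indifferent between hide Meadow and hide Forest.
  the prey's payoff from hide Meadow: p·(-2) + (1−p)·4 = -6p + 4
  the prey's payoff from hide Forest: p·(-7) + (1−p)·7 = -14p + 7
  -6p + 4 = -14p + 7  ⇒  8p = 3  ⇒  p = 3/8.
In a mixed equilibrium the predator is indifferent between hunt Meadow and hunt Forest; this condition fixes q.
  the predator's payoff to hunt Meadow: q·3 + (1−q)·1 = 2q + 1
  the predator's payoff to hunt Forest: q·5 + (1−q)·(-6) = 11q - 6
  2q + 1 = 11q - 6  ⇒  -9q = -7  ⇒  q = 7/9.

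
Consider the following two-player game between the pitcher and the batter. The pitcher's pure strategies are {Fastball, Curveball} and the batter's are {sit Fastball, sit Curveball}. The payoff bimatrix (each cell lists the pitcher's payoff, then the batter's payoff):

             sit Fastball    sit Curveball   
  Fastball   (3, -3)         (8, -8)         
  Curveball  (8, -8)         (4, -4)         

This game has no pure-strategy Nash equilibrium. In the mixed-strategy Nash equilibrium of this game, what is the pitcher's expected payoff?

The pitcher's indifference between Fastball and Curveball determines the batter's mixing probability q:
  the pitcher's payoff from Fastball: q·3 + (1−q)·8 = -5q + 8
  the pitcher's payoff from Curveball: q·8 + (1−q)·4 = 4q + 4
  -5q + 8 = 4q + 4  ⇒  -9q = -4  ⇒  q = 4/9.
At equilibrium the pitcher is indifferent across rows, so the pitcher's payoff equals the payoff from Fastball: (4/9)·3 + (5/9)·8 = 52/9.

52/9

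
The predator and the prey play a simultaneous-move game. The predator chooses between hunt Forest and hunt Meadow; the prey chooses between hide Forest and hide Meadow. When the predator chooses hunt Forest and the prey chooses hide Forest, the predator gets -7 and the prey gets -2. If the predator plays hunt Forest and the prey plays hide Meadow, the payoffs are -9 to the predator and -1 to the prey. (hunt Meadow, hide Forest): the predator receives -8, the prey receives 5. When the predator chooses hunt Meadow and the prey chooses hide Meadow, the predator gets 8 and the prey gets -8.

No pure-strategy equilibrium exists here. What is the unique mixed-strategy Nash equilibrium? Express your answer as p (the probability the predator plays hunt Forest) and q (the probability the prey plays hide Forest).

p = 13/14, q = 17/18

The prey's indifference between hide Forest and hide Meadow determines the predator's mixing probability p:
  the prey's payoff from hide Forest: p·(-2) + (1−p)·5 = -7p + 5
  the prey's payoff from hide Meadow: p·(-1) + (1−p)·(-8) = 7p - 8
  -7p + 5 = 7p - 8  ⇒  -14p = -13  ⇒  p = 13/14.
The prey's mix must leave the predator indifferent between hunt Forest and hunt Meadow.
  the predator's expected payoff from hunt Forest: q·(-7) + (1−q)·(-9) = 2q - 9
  the predator's expected payoff from hunt Meadow: q·(-8) + (1−q)·8 = -16q + 8
  2q - 9 = -16q + 8  ⇒  18q = 17  ⇒  q = 17/18.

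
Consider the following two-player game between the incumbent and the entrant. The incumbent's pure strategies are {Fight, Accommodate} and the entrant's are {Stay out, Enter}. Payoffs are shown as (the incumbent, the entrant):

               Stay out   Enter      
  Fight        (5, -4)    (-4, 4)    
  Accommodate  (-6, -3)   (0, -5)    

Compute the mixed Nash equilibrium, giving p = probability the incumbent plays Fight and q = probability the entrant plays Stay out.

p = 1/5, q = 4/15

Set the entrant's expected payoff from Stay out equal to that from Enter:
  the entrant's payoff to Stay out: p·(-4) + (1−p)·(-3) = -p - 3
  the entrant's payoff to Enter: p·4 + (1−p)·(-5) = 9p - 5
  -p - 3 = 9p - 5  ⇒  -10p = -2  ⇒  p = 1/5.
Set the incumbent's expected payoff from Fight equal to that from Accommodate:
  the incumbent's payoff to Fight: q·5 + (1−q)·(-4) = 9q - 4
  the incumbent's payoff to Accommodate: q·(-6) + (1−q)·0 = -6q
  9q - 4 = -6q  ⇒  15q = 4  ⇒  q = 4/15.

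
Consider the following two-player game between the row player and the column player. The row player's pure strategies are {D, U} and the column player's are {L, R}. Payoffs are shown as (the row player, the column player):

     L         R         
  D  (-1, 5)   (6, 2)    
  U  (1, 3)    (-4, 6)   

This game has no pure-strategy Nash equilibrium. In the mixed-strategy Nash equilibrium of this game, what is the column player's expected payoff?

4

Set the column player's expected payoff from L equal to that from R:
  the column player's payoff to L: p·5 + (1−p)·3 = 2p + 3
  the column player's payoff to R: p·2 + (1−p)·6 = -4p + 6
  2p + 3 = -4p + 6  ⇒  6p = 3  ⇒  p = 1/2.
At equilibrium the column player is indifferent across columns, so the column player's payoff equals the payoff from L: (1/2)·5 + (1/2)·3 = 4.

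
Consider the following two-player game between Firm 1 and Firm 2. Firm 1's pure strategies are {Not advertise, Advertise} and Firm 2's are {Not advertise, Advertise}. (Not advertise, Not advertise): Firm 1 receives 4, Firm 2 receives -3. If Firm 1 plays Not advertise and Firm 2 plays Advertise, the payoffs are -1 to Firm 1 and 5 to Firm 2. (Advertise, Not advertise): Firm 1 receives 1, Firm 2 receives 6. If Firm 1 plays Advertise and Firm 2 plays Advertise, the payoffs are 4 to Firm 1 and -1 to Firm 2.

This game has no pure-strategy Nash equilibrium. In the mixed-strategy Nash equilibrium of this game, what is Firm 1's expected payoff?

17/8

Firm 2's mix must leave Firm 1 indifferent between Not advertise and Advertise.
  Firm 1's payoff from Not advertise: q·4 + (1−q)·(-1) = 5q - 1
  Firm 1's payoff from Advertise: q·1 + (1−q)·4 = -3q + 4
  5q - 1 = -3q + 4  ⇒  8q = 5  ⇒  q = 5/8.
At equilibrium Firm 1 is indifferent across rows, so Firm 1's payoff equals the payoff from Not advertise: (5/8)·4 + (3/8)·(-1) = 17/8.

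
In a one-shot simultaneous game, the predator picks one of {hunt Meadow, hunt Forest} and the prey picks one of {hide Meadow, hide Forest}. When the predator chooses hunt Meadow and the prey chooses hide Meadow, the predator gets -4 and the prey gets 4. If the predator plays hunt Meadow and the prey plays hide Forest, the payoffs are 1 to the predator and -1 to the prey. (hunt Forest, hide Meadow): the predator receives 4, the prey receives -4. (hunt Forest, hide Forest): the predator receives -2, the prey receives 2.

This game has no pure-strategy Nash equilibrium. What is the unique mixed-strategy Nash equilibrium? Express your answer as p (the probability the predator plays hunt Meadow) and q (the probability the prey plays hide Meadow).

p = 6/11, q = 3/11

The predator's mix must leave the prey indifferent between hide Meadow and hide Forest.
  the prey's expected payoff from hide Meadow: p·4 + (1−p)·(-4) = 8p - 4
  the prey's expected payoff from hide Forest: p·(-1) + (1−p)·2 = -3p + 2
  8p - 4 = -3p + 2  ⇒  11p = 6  ⇒  p = 6/11.
In a mixed equilibrium the predator is indifferent between hunt Meadow and hunt Forest; this condition fixes q.
  the predator's payoff to hunt Meadow: q·(-4) + (1−q)·1 = -5q + 1
  the predator's payoff to hunt Forest: q·4 + (1−q)·(-2) = 6q - 2
  -5q + 1 = 6q - 2  ⇒  -11q = -3  ⇒  q = 3/11.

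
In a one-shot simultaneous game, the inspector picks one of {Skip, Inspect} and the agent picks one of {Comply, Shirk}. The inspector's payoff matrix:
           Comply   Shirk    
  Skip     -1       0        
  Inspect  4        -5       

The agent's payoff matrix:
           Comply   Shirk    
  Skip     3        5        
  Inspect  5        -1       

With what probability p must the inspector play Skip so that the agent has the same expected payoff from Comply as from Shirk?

p = 3/4

For the agent to be willing to mix, the agent must be indifferent between Comply and Shirk, which pins down the inspector's mix.
  the agent's expected payoff from Comply: p·3 + (1−p)·5 = -2p + 5
  the agent's expected payoff from Shirk: p·5 + (1−p)·(-1) = 6p - 1
  -2p + 5 = 6p - 1  ⇒  -8p = -6  ⇒  p = 3/4.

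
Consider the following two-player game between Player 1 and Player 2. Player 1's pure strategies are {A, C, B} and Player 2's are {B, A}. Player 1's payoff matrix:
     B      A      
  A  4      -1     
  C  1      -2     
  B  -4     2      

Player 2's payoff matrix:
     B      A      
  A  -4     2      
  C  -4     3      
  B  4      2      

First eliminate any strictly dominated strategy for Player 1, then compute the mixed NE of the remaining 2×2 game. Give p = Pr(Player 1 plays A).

Player 1's strategy C is strictly dominated by A: 4 > 1 and -1 > -2. Eliminate C.
Player 1's mix must leave Player 2 indifferent between B and A.
  Player 2's expected payoff from B: p·(-4) + (1−p)·4 = -8p + 4
  Player 2's expected payoff from A: p·2 + (1−p)·2 = 2
  -8p + 4 = 2  ⇒  -8p = -2  ⇒  p = 1/4.

p = 1/4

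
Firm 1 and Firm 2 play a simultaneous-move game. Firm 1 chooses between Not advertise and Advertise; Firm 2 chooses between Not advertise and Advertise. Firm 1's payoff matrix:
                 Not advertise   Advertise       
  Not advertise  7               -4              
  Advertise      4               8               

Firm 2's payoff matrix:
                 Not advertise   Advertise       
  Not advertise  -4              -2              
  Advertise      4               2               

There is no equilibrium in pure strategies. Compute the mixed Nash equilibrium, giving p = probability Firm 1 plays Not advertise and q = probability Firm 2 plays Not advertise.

p = 1/2, q = 4/5

For Firm 2 to be willing to mix, Firm 2 must be indifferent between Not advertise and Advertise, which pins down Firm 1's mix.
  Firm 2's expected payoff from Not advertise: p·(-4) + (1−p)·4 = -8p + 4
  Firm 2's expected payoff from Advertise: p·(-2) + (1−p)·2 = -4p + 2
  -8p + 4 = -4p + 2  ⇒  -4p = -2  ⇒  p = 1/2.
For Firm 1 to be willing to mix, Firm 1 must be indifferent between Not advertise and Advertise, which pins down Firm 2's mix.
  Firm 1's expected payoff from Not advertise: q·7 + (1−q)·(-4) = 11q - 4
  Firm 1's expected payoff from Advertise: q·4 + (1−q)·8 = -4q + 8
  11q - 4 = -4q + 8  ⇒  15q = 12  ⇒  q = 4/5.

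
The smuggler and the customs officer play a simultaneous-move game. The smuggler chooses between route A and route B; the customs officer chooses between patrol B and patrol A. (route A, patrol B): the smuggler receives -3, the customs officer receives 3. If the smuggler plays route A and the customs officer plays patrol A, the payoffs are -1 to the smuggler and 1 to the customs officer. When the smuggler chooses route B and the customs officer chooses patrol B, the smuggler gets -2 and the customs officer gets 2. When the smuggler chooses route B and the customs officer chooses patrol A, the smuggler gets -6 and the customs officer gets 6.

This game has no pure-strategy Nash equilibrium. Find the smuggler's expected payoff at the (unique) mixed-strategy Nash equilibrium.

-8/3

The smuggler's indifference between route A and route B determines the customs officer's mixing probability q:
  the smuggler's payoff from route A: q·(-3) + (1−q)·(-1) = -2q - 1
  the smuggler's payoff from route B: q·(-2) + (1−q)·(-6) = 4q - 6
  -2q - 1 = 4q - 6  ⇒  -6q = -5  ⇒  q = 5/6.
At equilibrium the smuggler is indifferent across rows, so the smuggler's payoff equals the payoff from route A: (5/6)·(-3) + (1/6)·(-1) = -8/3.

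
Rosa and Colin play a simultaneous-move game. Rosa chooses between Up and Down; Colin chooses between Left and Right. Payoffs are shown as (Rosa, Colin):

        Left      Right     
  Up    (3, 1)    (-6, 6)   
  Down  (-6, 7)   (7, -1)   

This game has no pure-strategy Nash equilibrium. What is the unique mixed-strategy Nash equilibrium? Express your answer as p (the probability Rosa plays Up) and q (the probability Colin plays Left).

p = 8/13, q = 13/22

Rosa's mix must leave Colin indifferent between Left and Right.
  Colin's payoff from Left: p·1 + (1−p)·7 = -6p + 7
  Colin's payoff from Right: p·6 + (1−p)·(-1) = 7p - 1
  -6p + 7 = 7p - 1  ⇒  -13p = -8  ⇒  p = 8/13.
Rosa's indifference between Up and Down determines Colin's mixing probability q:
  Rosa's payoff from Up: q·3 + (1−q)·(-6) = 9q - 6
  Rosa's payoff from Down: q·(-6) + (1−q)·7 = -13q + 7
  9q - 6 = -13q + 7  ⇒  22q = 13  ⇒  q = 13/22.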